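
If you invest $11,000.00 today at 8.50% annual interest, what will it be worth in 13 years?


Future value formula: FV = PV × (1 + r)^t
FV = $11,000.00 × (1 + 0.085)^13
FV = $11,000.00 × 2.887930
FV = $31,767.23

FV = PV × (1 + r)^t = $31,767.23


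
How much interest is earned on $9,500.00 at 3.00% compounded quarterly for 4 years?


Compound interest earned = final amount − principal.
A = P(1 + r/n)^(nt) = $9,500.00 × (1 + 0.03/4)^(4 × 4) = $10,706.43
Interest = A − P = $10,706.43 − $9,500.00 = $1,206.43

Interest = A - P = $1,206.43


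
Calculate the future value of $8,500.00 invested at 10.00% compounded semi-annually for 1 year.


Compound interest formula: A = P(1 + r/n)^(nt)
A = $8,500.00 × (1 + 0.1/2)^(2 × 1)
Growth factor: (1 + 0.1/2)^2 = 1.102500
A = $8,500.00 × 1.102500
A = $9,371.25

A = P(1 + r/n)^(nt) = $9,371.25


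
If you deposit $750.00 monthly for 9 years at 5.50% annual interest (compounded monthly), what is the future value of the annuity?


Future value of an ordinary annuity: FV = PMT × ((1 + r)^n − 1) / r
Monthly rate r = 0.055/12 ≈ 0.00458333, n = 108
FV = $750.00 × ((1 + 0.055/12)^108 − 1) / (0.055/12)
FV = $750.00 × 139.340512
FV = $104,505.38

FV = PMT × ((1+r)^n - 1)/r = $104,505.38


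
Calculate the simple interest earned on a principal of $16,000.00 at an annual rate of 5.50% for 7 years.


Simple interest formula: I = P × r × t
I = $16,000.00 × 0.055 × 7
I = $6,160.00

I = P × r × t = $6,160.00


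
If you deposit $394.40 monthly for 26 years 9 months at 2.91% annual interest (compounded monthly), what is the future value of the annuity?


Future value of an ordinary annuity: FV = PMT × ((1 + r)^n − 1) / r
Monthly rate r = 0.0291/12 = 0.002425, n = 321
FV = $394.40 × ((1 + 0.0291/12)^321 − 1) / (0.0291/12)
FV = $394.40 × 484.943387
FV = $191,261.67

FV = PMT × ((1+r)^n - 1)/r = $191,261.67


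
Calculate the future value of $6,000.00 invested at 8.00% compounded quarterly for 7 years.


Compound interest formula: A = P(1 + r/n)^(nt)
A = $6,000.00 × (1 + 0.08/4)^(4 × 7)
Growth factor: (1 + 0.08/4)^28 = 1.7410242
A = $6,000.00 × 1.7410242
A = $10,446.15

A = P(1 + r/n)^(nt) = $10,446.15


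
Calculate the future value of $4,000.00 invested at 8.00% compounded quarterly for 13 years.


Compound interest formula: A = P(1 + r/n)^(nt)
A = $4,000.00 × (1 + 0.08/4)^(4 × 13)
Growth factor: (1 + 0.08/4)^52 = 2.800328
A = $4,000.00 × 2.800328
A = $11,201.31

A = P(1 + r/n)^(nt) = $11,201.31


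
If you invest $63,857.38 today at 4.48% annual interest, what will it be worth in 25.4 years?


Future value formula: FV = PV × (1 + r)^t
FV = $63,857.38 × (1 + 0.0448)^25.4
FV = $63,857.38 × 3.043984
FV = $194,380.84

FV = PV × (1 + r)^t = $194,380.84


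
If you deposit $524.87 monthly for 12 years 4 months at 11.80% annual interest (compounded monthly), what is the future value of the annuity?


Future value of an ordinary annuity: FV = PMT × ((1 + r)^n − 1) / r
Monthly rate r = 0.118/12 ≈ 0.00983333, n = 148
FV = $524.87 × ((1 + 0.118/12)^148 − 1) / (0.118/12)
FV = $524.87 × 331.073096
FV = $173,770.34

FV = PMT × ((1+r)^n - 1)/r = $173,770.34


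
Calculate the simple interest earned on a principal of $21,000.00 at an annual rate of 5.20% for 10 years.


Simple interest formula: I = P × r × t
I = $21,000.00 × 0.052 × 10
I = $10,920.00

I = P × r × t = $10,920.00


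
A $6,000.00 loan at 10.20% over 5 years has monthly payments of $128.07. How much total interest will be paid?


Total paid over the life of the loan = PMT × n.
Total paid = $128.07 × 60 = $7,684.20
Total interest = total paid − principal = $7,684.20 − $6,000.00 = $1,684.20

Total interest = (PMT × n) - PV = $1,684.20


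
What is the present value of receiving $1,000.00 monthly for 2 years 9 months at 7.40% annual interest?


Present value of an ordinary annuity: PV = PMT × (1 − (1 + r)^(−n)) / r
Monthly rate r = 0.074/12 ≈ 0.00616667, n = 33
PV = $1,000.00 × (1 − (1 + 0.074/12)^(−33)) / (0.074/12)
PV = $1,000.00 × 29.7761849
PV = $29,776.18

PV = PMT × (1-(1+r)^(-n))/r = $29,776.18


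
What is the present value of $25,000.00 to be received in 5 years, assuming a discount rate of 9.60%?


Present value formula: PV = FV / (1 + r)^t
PV = $25,000.00 / (1 + 0.096)^5
PV = $25,000.00 / 1.581440
PV = $15,808.38

PV = FV / (1 + r)^t = $15,808.38


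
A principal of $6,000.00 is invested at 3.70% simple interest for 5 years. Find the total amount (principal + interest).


Total amount formula: A = P(1 + rt) = P + P·r·t
Interest: I = P × r × t = $6,000.00 × 0.037 × 5 = $1,110.00
A = P + I = $6,000.00 + $1,110.00 = $7,110.00

A = P + I = P(1 + rt) = $7,110.00


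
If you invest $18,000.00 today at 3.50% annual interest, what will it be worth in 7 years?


Future value formula: FV = PV × (1 + r)^t
FV = $18,000.00 × (1 + 0.035)^7
FV = $18,000.00 × 1.2722793
FV = $22,901.03

FV = PV × (1 + r)^t = $22,901.03


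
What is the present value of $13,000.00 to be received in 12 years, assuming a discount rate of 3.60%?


Present value formula: PV = FV / (1 + r)^t
PV = $13,000.00 / (1 + 0.036)^12
PV = $13,000.00 / 1.528682
PV = $8,504.06

PV = FV / (1 + r)^t = $8,504.06


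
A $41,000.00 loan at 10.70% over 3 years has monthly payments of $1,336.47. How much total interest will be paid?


Total paid over the life of the loan = PMT × n.
Total paid = $1,336.47 × 36 = $48,112.92
Total interest = total paid − principal = $48,112.92 − $41,000.00 = $7,112.92

Total interest = (PMT × n) - PV = $7,112.92


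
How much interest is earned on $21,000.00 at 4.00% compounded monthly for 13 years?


Compound interest earned = final amount − principal.
A = P(1 + r/n)^(nt) = $21,000.00 × (1 + 0.04/12)^(12 × 13) = $35,292.05
Interest = A − P = $35,292.05 − $21,000.00 = $14,292.05

Interest = A - P = $14,292.05


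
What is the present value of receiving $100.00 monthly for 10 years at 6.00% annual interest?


Present value of an ordinary annuity: PV = PMT × (1 − (1 + r)^(−n)) / r
Monthly rate r = 0.06/12 = 0.005, n = 120
PV = $100.00 × (1 − (1 + 0.06/12)^(−120)) / (0.06/12)
PV = $100.00 × 90.073453
PV = $9,007.35

PV = PMT × (1-(1+r)^(-n))/r = $9,007.35


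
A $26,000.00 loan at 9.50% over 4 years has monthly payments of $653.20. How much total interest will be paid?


Total paid over the life of the loan = PMT × n.
Total paid = $653.20 × 48 = $31,353.60
Total interest = total paid − principal = $31,353.60 − $26,000.00 = $5,353.60

Total interest = (PMT × n) - PV = $5,353.60


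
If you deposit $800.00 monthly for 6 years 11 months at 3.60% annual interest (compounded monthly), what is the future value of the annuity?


Future value of an ordinary annuity: FV = PMT × ((1 + r)^n − 1) / r
Monthly rate r = 0.036/12 = 0.003, n = 83
FV = $800.00 × ((1 + 0.036/12)^83 − 1) / (0.036/12)
FV = $800.00 × 94.087991
FV = $75,270.39

FV = PMT × ((1+r)^n - 1)/r = $75,270.39


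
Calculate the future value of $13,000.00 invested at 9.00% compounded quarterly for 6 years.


Compound interest formula: A = P(1 + r/n)^(nt)
A = $13,000.00 × (1 + 0.09/4)^(4 × 6)
Growth factor: (1 + 0.09/4)^24 = 1.705767
A = $13,000.00 × 1.705767
A = $22,174.97

A = P(1 + r/n)^(nt) = $22,174.97


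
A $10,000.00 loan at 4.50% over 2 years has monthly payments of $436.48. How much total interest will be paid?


Total paid over the life of the loan = PMT × n.
Total paid = $436.48 × 24 = $10,475.52
Total interest = total paid − principal = $10,475.52 − $10,000.00 = $475.52

Total interest = (PMT × n) - PV = $475.52


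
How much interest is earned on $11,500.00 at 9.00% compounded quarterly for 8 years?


Compound interest earned = final amount − principal.
A = P(1 + r/n)^(nt) = $11,500.00 × (1 + 0.09/4)^(4 × 8) = $23,438.18
Interest = A − P = $23,438.18 − $11,500.00 = $11,938.18

Interest = A - P = $11,938.18


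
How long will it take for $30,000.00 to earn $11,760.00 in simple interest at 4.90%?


Rearrange the simple interest formula for t:
I = P × r × t  ⇒  t = I / (P × r)
t = $11,760.00 / ($30,000.00 × 0.049)
t = 8

t = I/(P×r) = 8 years


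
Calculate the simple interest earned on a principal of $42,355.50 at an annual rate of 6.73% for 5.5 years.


Simple interest formula: I = P × r × t
I = $42,355.50 × 0.0673 × 5.5
I = $15,677.89

I = P × r × t = $15,677.89


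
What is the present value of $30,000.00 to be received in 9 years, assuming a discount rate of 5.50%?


Present value formula: PV = FV / (1 + r)^t
PV = $30,000.00 / (1 + 0.055)^9
PV = $30,000.00 / 1.619094
PV = $18,528.88

PV = FV / (1 + r)^t = $18,528.88


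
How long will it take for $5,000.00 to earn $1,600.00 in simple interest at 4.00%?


Rearrange the simple interest formula for t:
I = P × r × t  ⇒  t = I / (P × r)
t = $1,600.00 / ($5,000.00 × 0.04)
t = 8

t = I/(P×r) = 8 years


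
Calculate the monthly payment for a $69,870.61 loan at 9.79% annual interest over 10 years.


Loan payment formula: PMT = PV × r / (1 − (1 + r)^(−n))
Monthly rate r = 0.0979/12 ≈ 0.00815833, n = 120 months
Denominator: 1 − (1 + 0.0979/12)^(−120) = 0.622818
PMT = $69,870.61 × (0.0979/12) / 0.622818
PMT = $915.24 per month

PMT = PV × r / (1-(1+r)^(-n)) = $915.24/month


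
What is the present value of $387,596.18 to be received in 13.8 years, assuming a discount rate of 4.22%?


Present value formula: PV = FV / (1 + r)^t
PV = $387,596.18 / (1 + 0.0422)^13.8
PV = $387,596.18 / 1.7689874
PV = $219,106.24

PV = FV / (1 + r)^t = $219,106.24


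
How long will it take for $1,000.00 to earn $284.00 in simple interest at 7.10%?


Rearrange the simple interest formula for t:
I = P × r × t  ⇒  t = I / (P × r)
t = $284.00 / ($1,000.00 × 0.071)
t = 4

t = I/(P×r) = 4 years


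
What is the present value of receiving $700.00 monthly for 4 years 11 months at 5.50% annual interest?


Present value of an ordinary annuity: PV = PMT × (1 − (1 + r)^(−n)) / r
Monthly rate r = 0.055/12 ≈ 0.00458333, n = 59
PV = $700.00 × (1 − (1 + 0.055/12)^(−59)) / (0.055/12)
PV = $700.00 × 51.592786
PV = $36,114.95

PV = PMT × (1-(1+r)^(-n))/r = $36,114.95


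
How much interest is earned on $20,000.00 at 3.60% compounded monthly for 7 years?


Compound interest earned = final amount − principal.
A = P(1 + r/n)^(nt) = $20,000.00 × (1 + 0.036/12)^(12 × 7) = $25,722.22
Interest = A − P = $25,722.22 − $20,000.00 = $5,722.22

Interest = A - P = $5,722.22


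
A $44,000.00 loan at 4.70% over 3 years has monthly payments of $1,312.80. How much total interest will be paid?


Total paid over the life of the loan = PMT × n.
Total paid = $1,312.80 × 36 = $47,260.80
Total interest = total paid − principal = $47,260.80 − $44,000.00 = $3,260.80

Total interest = (PMT × n) - PV = $3,260.80


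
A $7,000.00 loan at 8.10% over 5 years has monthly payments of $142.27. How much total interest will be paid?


Total paid over the life of the loan = PMT × n.
Total paid = $142.27 × 60 = $8,536.20
Total interest = total paid − principal = $8,536.20 − $7,000.00 = $1,536.20

Total interest = (PMT × n) - PV = $1,536.20


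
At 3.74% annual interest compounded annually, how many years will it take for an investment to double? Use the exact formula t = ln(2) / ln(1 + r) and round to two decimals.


Doubling condition: (1 + r)^t = 2
Take ln of both sides: t × ln(1 + r) = ln(2)
t = ln(2) / ln(1 + r)
t = 0.693147 / 0.036718
t = 18.88

t = ln(2) / ln(1 + r) = 18.88 years


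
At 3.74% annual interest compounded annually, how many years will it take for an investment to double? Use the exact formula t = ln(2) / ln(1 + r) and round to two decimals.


Doubling condition: (1 + r)^t = 2
Take ln of both sides: t × ln(1 + r) = ln(2)
t = ln(2) / ln(1 + r)
t = 0.693147 / 0.036718
t = 18.88

t = ln(2) / ln(1 + r) = 18.88 years


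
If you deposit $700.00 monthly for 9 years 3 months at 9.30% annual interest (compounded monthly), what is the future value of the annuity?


Future value of an ordinary annuity: FV = PMT × ((1 + r)^n − 1) / r
Monthly rate r = 0.093/12 = 0.00775, n = 111
FV = $700.00 × ((1 + 0.093/12)^111 − 1) / (0.093/12)
FV = $700.00 × 174.958132
FV = $122,470.69

FV = PMT × ((1+r)^n - 1)/r = $122,470.69


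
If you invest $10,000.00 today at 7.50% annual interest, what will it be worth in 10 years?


Future value formula: FV = PV × (1 + r)^t
FV = $10,000.00 × (1 + 0.075)^10
FV = $10,000.00 × 2.061032
FV = $20,610.32

FV = PV × (1 + r)^t = $20,610.32


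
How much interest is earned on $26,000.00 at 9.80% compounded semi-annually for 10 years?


Compound interest earned = final amount − principal.
A = P(1 + r/n)^(nt) = $26,000.00 × (1 + 0.098/2)^(2 × 10) = $67,683.55
Interest = A − P = $67,683.55 − $26,000.00 = $41,683.55

Interest = A - P = $41,683.55


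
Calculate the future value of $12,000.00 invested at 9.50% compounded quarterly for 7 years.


Compound interest formula: A = P(1 + r/n)^(nt)
A = $12,000.00 × (1 + 0.095/4)^(4 × 7)
Growth factor: (1 + 0.095/4)^28 = 1.9294326
A = $12,000.00 × 1.9294326
A = $23,153.19

A = P(1 + r/n)^(nt) = $23,153.19


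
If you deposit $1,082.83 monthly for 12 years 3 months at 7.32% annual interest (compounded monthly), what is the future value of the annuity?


Future value of an ordinary annuity: FV = PMT × ((1 + r)^n − 1) / r
Monthly rate r = 0.0732/12 = 0.0061, n = 147
FV = $1,082.83 × ((1 + 0.0732/12)^147 − 1) / (0.0732/12)
FV = $1,082.83 × 236.857596
FV = $256,476.51

FV = PMT × ((1+r)^n - 1)/r = $256,476.51


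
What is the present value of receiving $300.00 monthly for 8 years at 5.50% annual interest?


Present value of an ordinary annuity: PV = PMT × (1 − (1 + r)^(−n)) / r
Monthly rate r = 0.055/12 ≈ 0.00458333, n = 96
PV = $300.00 × (1 − (1 + 0.055/12)^(−96)) / (0.055/12)
PV = $300.00 × 77.523453
PV = $23,257.04

PV = PMT × (1-(1+r)^(-n))/r = $23,257.04


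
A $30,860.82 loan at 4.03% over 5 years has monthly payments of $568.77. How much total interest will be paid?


Total paid over the life of the loan = PMT × n.
Total paid = $568.77 × 60 = $34,126.20
Total interest = total paid − principal = $34,126.20 − $30,860.82 = $3,265.38

Total interest = (PMT × n) - PV = $3,265.38


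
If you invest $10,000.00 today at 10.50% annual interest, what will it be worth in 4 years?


Future value formula: FV = PV × (1 + r)^t
FV = $10,000.00 × (1 + 0.105)^4
FV = $10,000.00 × 1.490902
FV = $14,909.02

FV = PV × (1 + r)^t = $14,909.02


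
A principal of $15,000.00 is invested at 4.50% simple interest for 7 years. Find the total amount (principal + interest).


Total amount formula: A = P(1 + rt) = P + P·r·t
Interest: I = P × r × t = $15,000.00 × 0.045 × 7 = $4,725.00
A = P + I = $15,000.00 + $4,725.00 = $19,725.00

A = P + I = P(1 + rt) = $19,725.00


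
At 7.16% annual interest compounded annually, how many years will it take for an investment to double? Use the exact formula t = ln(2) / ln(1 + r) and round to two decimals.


Doubling condition: (1 + r)^t = 2
Take ln of both sides: t × ln(1 + r) = ln(2)
t = ln(2) / ln(1 + r)
t = 0.693147 / 0.069153
t = 10.02

t = ln(2) / ln(1 + r) = 10.02 years


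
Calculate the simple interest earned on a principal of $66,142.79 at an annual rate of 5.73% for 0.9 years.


Simple interest formula: I = P × r × t
I = $66,142.79 × 0.0573 × 0.9
I = $3,410.98

I = P × r × t = $3,410.98


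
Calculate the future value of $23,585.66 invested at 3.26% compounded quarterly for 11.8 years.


Compound interest formula: A = P(1 + r/n)^(nt)
A = $23,585.66 × (1 + 0.0326/4)^(4 × 11.8)
Growth factor: (1 + 0.0326/4)^47.2 = 1.4668554
A = $23,585.66 × 1.4668554
A = $34,596.75

A = P(1 + r/n)^(nt) = $34,596.75


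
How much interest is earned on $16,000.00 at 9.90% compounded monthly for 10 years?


Compound interest earned = final amount − principal.
A = P(1 + r/n)^(nt) = $16,000.00 × (1 + 0.099/12)^(12 × 10) = $42,885.22
Interest = A − P = $42,885.22 − $16,000.00 = $26,885.22

Interest = A - P = $26,885.22


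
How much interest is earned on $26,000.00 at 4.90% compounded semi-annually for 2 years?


Compound interest earned = final amount − principal.
A = P(1 + r/n)^(nt) = $26,000.00 × (1 + 0.049/2)^(2 × 2) = $28,643.18
Interest = A − P = $28,643.18 − $26,000.00 = $2,643.18

Interest = A - P = $2,643.18


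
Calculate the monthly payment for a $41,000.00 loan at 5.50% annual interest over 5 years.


Loan payment formula: PMT = PV × r / (1 − (1 + r)^(−n))
Monthly rate r = 0.055/12 ≈ 0.00458333, n = 60 months
Denominator: 1 − (1 + 0.055/12)^(−60) = 0.239950
PMT = $41,000.00 × (0.055/12) / 0.239950
PMT = $783.15 per month

PMT = PV × r / (1-(1+r)^(-n)) = $783.15/month


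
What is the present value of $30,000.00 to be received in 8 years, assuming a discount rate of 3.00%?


Present value formula: PV = FV / (1 + r)^t
PV = $30,000.00 / (1 + 0.03)^8
PV = $30,000.00 / 1.266770
PV = $23,682.28

PV = FV / (1 + r)^t = $23,682.28


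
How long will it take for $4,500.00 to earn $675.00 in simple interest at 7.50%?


Rearrange the simple interest formula for t:
I = P × r × t  ⇒  t = I / (P × r)
t = $675.00 / ($4,500.00 × 0.075)
t = 2

t = I/(P×r) = 2 years


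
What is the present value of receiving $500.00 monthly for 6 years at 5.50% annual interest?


Present value of an ordinary annuity: PV = PMT × (1 − (1 + r)^(−n)) / r
Monthly rate r = 0.055/12 ≈ 0.00458333, n = 72
PV = $500.00 × (1 − (1 + 0.055/12)^(−72)) / (0.055/12)
PV = $500.00 × 61.207425
PV = $30,603.71

PV = PMT × (1-(1+r)^(-n))/r = $30,603.71


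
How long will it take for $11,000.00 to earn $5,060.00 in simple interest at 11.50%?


Rearrange the simple interest formula for t:
I = P × r × t  ⇒  t = I / (P × r)
t = $5,060.00 / ($11,000.00 × 0.115)
t = 4

t = I/(P×r) = 4 years


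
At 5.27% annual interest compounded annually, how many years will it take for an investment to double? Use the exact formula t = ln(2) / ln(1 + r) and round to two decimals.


Doubling condition: (1 + r)^t = 2
Take ln of both sides: t × ln(1 + r) = ln(2)
t = ln(2) / ln(1 + r)
t = 0.693147 / 0.051358
t = 13.50

t = ln(2) / ln(1 + r) = 13.50 years


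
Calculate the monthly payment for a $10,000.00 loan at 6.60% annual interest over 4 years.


Loan payment formula: PMT = PV × r / (1 − (1 + r)^(−n))
Monthly rate r = 0.066/12 = 0.0055, n = 48 months
Denominator: 1 − (1 + 0.066/12)^(−48) = 0.231471
PMT = $10,000.00 × (0.066/12) / 0.231471
PMT = $237.61 per month

PMT = PV × r / (1-(1+r)^(-n)) = $237.61/month


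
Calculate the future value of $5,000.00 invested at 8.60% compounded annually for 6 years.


Compound interest formula: A = P(1 + r/n)^(nt)
A = $5,000.00 × (1 + 0.086/1)^(1 × 6)
Growth factor: (1 + 0.086/1)^6 = 1.640510
A = $5,000.00 × 1.640510
A = $8,202.55

A = P(1 + r/n)^(nt) = $8,202.55


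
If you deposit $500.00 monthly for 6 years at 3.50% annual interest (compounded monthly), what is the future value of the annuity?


Future value of an ordinary annuity: FV = PMT × ((1 + r)^n − 1) / r
Monthly rate r = 0.035/12 ≈ 0.00291667, n = 72
FV = $500.00 × ((1 + 0.035/12)^72 − 1) / (0.035/12)
FV = $500.00 × 79.988927
FV = $39,994.46

FV = PMT × ((1+r)^n - 1)/r = $39,994.46


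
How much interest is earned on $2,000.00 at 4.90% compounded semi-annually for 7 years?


Compound interest earned = final amount − principal.
A = P(1 + r/n)^(nt) = $2,000.00 × (1 + 0.049/2)^(2 × 7) = $2,806.71
Interest = A − P = $2,806.71 − $2,000.00 = $806.71

Interest = A - P = $806.71


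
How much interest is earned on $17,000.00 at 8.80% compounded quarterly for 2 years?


Compound interest earned = final amount − principal.
A = P(1 + r/n)^(nt) = $17,000.00 × (1 + 0.088/4)^(4 × 2) = $20,232.80
Interest = A − P = $20,232.80 − $17,000.00 = $3,232.80

Interest = A - P = $3,232.80


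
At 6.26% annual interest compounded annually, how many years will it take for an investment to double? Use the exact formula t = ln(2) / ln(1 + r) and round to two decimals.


Doubling condition: (1 + r)^t = 2
Take ln of both sides: t × ln(1 + r) = ln(2)
t = ln(2) / ln(1 + r)
t = 0.693147 / 0.060719
t = 11.42

t = ln(2) / ln(1 + r) = 11.42 years


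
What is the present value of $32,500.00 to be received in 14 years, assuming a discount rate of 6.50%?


Present value formula: PV = FV / (1 + r)^t
PV = $32,500.00 / (1 + 0.065)^14
PV = $32,500.00 / 2.414874
PV = $13,458.26

PV = FV / (1 + r)^t = $13,458.26


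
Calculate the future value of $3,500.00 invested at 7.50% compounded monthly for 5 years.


Compound interest formula: A = P(1 + r/n)^(nt)
A = $3,500.00 × (1 + 0.075/12)^(12 × 5)
Growth factor: (1 + 0.075/12)^60 = 1.453294
A = $3,500.00 × 1.453294
A = $5,086.53

A = P(1 + r/n)^(nt) = $5,086.53


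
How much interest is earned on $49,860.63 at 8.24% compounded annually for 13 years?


Compound interest earned = final amount − principal.
A = P(1 + r/n)^(nt) = $49,860.63 × (1 + 0.0824/1)^(1 × 13) = $139,572.21
Interest = A − P = $139,572.21 − $49,860.63 = $89,711.58

Interest = A - P = $89,711.58


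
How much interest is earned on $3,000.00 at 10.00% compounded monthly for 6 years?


Compound interest earned = final amount − principal.
A = P(1 + r/n)^(nt) = $3,000.00 × (1 + 0.1/12)^(12 × 6) = $5,452.78
Interest = A − P = $5,452.78 − $3,000.00 = $2,452.78

Interest = A - P = $2,452.78


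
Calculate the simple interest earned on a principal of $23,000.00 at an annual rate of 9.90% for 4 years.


Simple interest formula: I = P × r × t
I = $23,000.00 × 0.099 × 4
I = $9,108.00

I = P × r × t = $9,108.00


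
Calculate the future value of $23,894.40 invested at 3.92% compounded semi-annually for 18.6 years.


Compound interest formula: A = P(1 + r/n)^(nt)
A = $23,894.40 × (1 + 0.0392/2)^(2 × 18.6)
Growth factor: (1 + 0.0392/2)^37.2 = 2.058683
A = $23,894.40 × 2.058683
A = $49,191.00

A = P(1 + r/n)^(nt) = $49,191.00


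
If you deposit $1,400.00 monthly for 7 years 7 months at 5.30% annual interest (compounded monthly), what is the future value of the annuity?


Future value of an ordinary annuity: FV = PMT × ((1 + r)^n − 1) / r
Monthly rate r = 0.053/12 ≈ 0.00441667, n = 91
FV = $1,400.00 × ((1 + 0.053/12)^91 − 1) / (0.053/12)
FV = $1,400.00 × 111.705196
FV = $156,387.27

FV = PMT × ((1+r)^n - 1)/r = $156,387.27


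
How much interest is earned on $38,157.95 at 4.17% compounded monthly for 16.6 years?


Compound interest earned = final amount − principal.
A = P(1 + r/n)^(nt) = $38,157.95 × (1 + 0.0417/12)^(12 × 16.6) = $76,153.74
Interest = A − P = $76,153.74 − $38,157.95 = $37,995.79

Interest = A - P = $37,995.79


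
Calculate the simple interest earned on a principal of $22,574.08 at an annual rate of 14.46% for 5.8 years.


Simple interest formula: I = P × r × t
I = $22,574.08 × 0.1446 × 5.8
I = $18,932.43

I = P × r × t = $18,932.43


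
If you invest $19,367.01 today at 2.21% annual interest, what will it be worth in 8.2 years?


Future value formula: FV = PV × (1 + r)^t
FV = $19,367.01 × (1 + 0.0221)^8.2
FV = $19,367.01 × 1.196316
FV = $23,169.06

FV = PV × (1 + r)^t = $23,169.06


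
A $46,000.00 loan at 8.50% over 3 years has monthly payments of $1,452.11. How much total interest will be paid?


Total paid over the life of the loan = PMT × n.
Total paid = $1,452.11 × 36 = $52,275.96
Total interest = total paid − principal = $52,275.96 − $46,000.00 = $6,275.96

Total interest = (PMT × n) - PV = $6,275.96


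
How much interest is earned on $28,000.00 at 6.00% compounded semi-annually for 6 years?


Compound interest earned = final amount − principal.
A = P(1 + r/n)^(nt) = $28,000.00 × (1 + 0.06/2)^(2 × 6) = $39,921.30
Interest = A − P = $39,921.30 − $28,000.00 = $11,921.30

Interest = A - P = $11,921.30


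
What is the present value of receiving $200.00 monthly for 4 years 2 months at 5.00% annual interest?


Present value of an ordinary annuity: PV = PMT × (1 − (1 + r)^(−n)) / r
Monthly rate r = 0.05/12 ≈ 0.00416667, n = 50
PV = $200.00 × (1 − (1 + 0.05/12)^(−50)) / (0.05/12)
PV = $200.00 × 45.050916
PV = $9,010.18

PV = PMT × (1-(1+r)^(-n))/r = $9,010.18


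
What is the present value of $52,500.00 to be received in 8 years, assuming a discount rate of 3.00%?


Present value formula: PV = FV / (1 + r)^t
PV = $52,500.00 / (1 + 0.03)^8
PV = $52,500.00 / 1.2667701
PV = $41,443.98

PV = FV / (1 + r)^t = $41,443.98


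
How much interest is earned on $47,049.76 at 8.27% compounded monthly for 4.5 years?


Compound interest earned = final amount − principal.
A = P(1 + r/n)^(nt) = $47,049.76 × (1 + 0.0827/12)^(12 × 4.5) = $68,175.09
Interest = A − P = $68,175.09 − $47,049.76 = $21,125.33

Interest = A - P = $21,125.33


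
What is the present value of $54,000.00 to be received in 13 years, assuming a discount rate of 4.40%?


Present value formula: PV = FV / (1 + r)^t
PV = $54,000.00 / (1 + 0.044)^13
PV = $54,000.00 / 1.750276
PV = $30,852.28

PV = FV / (1 + r)^t = $30,852.28


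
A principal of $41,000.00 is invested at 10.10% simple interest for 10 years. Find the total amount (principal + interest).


Total amount formula: A = P(1 + rt) = P + P·r·t
Interest: I = P × r × t = $41,000.00 × 0.101 × 10 = $41,410.00
A = P + I = $41,000.00 + $41,410.00 = $82,410.00

A = P + I = P(1 + rt) = $82,410.00


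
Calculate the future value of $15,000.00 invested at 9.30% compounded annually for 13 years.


Compound interest formula: A = P(1 + r/n)^(nt)
A = $15,000.00 × (1 + 0.093/1)^(1 × 13)
Growth factor: (1 + 0.093/1)^13 = 3.1773284
A = $15,000.00 × 3.1773284
A = $47,659.93

A = P(1 + r/n)^(nt) = $47,659.93


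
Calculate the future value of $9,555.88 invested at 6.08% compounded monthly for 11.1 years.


Compound interest formula: A = P(1 + r/n)^(nt)
A = $9,555.88 × (1 + 0.0608/12)^(12 × 11.1)
Growth factor: (1 + 0.0608/12)^133.2 = 1.960454
A = $9,555.88 × 1.960454
A = $18,733.86

A = P(1 + r/n)^(nt) = $18,733.86


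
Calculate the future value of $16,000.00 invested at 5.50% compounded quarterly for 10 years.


Compound interest formula: A = P(1 + r/n)^(nt)
A = $16,000.00 × (1 + 0.055/4)^(4 × 10)
Growth factor: (1 + 0.055/4)^40 = 1.7267708
A = $16,000.00 × 1.7267708
A = $27,628.33

A = P(1 + r/n)^(nt) = $27,628.33


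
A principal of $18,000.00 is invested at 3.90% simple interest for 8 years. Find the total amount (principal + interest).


Total amount formula: A = P(1 + rt) = P + P·r·t
Interest: I = P × r × t = $18,000.00 × 0.039 × 8 = $5,616.00
A = P + I = $18,000.00 + $5,616.00 = $23,616.00

A = P + I = P(1 + rt) = $23,616.00


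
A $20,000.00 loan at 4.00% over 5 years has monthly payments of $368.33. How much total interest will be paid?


Total paid over the life of the loan = PMT × n.
Total paid = $368.33 × 60 = $22,099.80
Total interest = total paid − principal = $22,099.80 − $20,000.00 = $2,099.80

Total interest = (PMT × n) - PV = $2,099.80


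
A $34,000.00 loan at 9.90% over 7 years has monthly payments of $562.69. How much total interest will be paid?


Total paid over the life of the loan = PMT × n.
Total paid = $562.69 × 84 = $47,265.96
Total interest = total paid − principal = $47,265.96 − $34,000.00 = $13,265.96

Total interest = (PMT × n) - PV = $13,265.96


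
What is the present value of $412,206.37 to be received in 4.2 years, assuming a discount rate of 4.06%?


Present value formula: PV = FV / (1 + r)^t
PV = $412,206.37 / (1 + 0.0406)^4.2
PV = $412,206.37 / 1.1819308
PV = $348,756.77

PV = FV / (1 + r)^t = $348,756.77


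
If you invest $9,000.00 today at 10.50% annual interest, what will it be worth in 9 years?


Future value formula: FV = PV × (1 + r)^t
FV = $9,000.00 × (1 + 0.105)^9
FV = $9,000.00 × 2.456182
FV = $22,105.64

FV = PV × (1 + r)^t = $22,105.64


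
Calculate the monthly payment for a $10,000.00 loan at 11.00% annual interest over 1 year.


Loan payment formula: PMT = PV × r / (1 − (1 + r)^(−n))
Monthly rate r = 0.11/12 ≈ 0.00916667, n = 12 months
Denominator: 1 − (1 + 0.11/12)^(−12) = 0.103717
PMT = $10,000.00 × (0.11/12) / 0.103717
PMT = $883.82 per month

PMT = PV × r / (1-(1+r)^(-n)) = $883.82/month


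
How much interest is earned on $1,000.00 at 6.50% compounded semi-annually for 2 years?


Compound interest earned = final amount − principal.
A = P(1 + r/n)^(nt) = $1,000.00 × (1 + 0.065/2)^(2 × 2) = $1,136.48
Interest = A − P = $1,136.48 − $1,000.00 = $136.48

Interest = A - P = $136.48


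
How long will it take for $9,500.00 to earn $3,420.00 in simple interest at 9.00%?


Rearrange the simple interest formula for t:
I = P × r × t  ⇒  t = I / (P × r)
t = $3,420.00 / ($9,500.00 × 0.09)
t = 4

t = I/(P×r) = 4 years


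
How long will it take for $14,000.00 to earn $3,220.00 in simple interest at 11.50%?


Rearrange the simple interest formula for t:
I = P × r × t  ⇒  t = I / (P × r)
t = $3,220.00 / ($14,000.00 × 0.115)
t = 2

t = I/(P×r) = 2 years


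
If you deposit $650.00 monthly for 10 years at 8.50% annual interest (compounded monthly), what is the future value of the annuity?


Future value of an ordinary annuity: FV = PMT × ((1 + r)^n − 1) / r
Monthly rate r = 0.085/12 ≈ 0.00708333, n = 120
FV = $650.00 × ((1 + 0.085/12)^120 − 1) / (0.085/12)
FV = $650.00 × 188.138416
FV = $122,289.97

FV = PMT × ((1+r)^n - 1)/r = $122,289.97


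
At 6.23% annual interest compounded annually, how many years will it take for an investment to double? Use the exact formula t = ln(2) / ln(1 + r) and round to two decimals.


Doubling condition: (1 + r)^t = 2
Take ln of both sides: t × ln(1 + r) = ln(2)
t = ln(2) / ln(1 + r)
t = 0.693147 / 0.060436
t = 11.47

t = ln(2) / ln(1 + r) = 11.47 years


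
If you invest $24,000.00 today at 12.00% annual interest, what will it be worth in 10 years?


Future value formula: FV = PV × (1 + r)^t
FV = $24,000.00 × (1 + 0.12)^10
FV = $24,000.00 × 3.1058482
FV = $74,540.36

FV = PV × (1 + r)^t = $74,540.36


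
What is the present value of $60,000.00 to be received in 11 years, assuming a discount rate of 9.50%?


Present value formula: PV = FV / (1 + r)^t
PV = $60,000.00 / (1 + 0.095)^11
PV = $60,000.00 / 2.713659
PV = $22,110.37

PV = FV / (1 + r)^t = $22,110.37


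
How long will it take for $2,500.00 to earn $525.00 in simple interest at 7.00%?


Rearrange the simple interest formula for t:
I = P × r × t  ⇒  t = I / (P × r)
t = $525.00 / ($2,500.00 × 0.07)
t = 3

t = I/(P×r) = 3 years


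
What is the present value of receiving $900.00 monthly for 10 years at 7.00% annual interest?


Present value of an ordinary annuity: PV = PMT × (1 − (1 + r)^(−n)) / r
Monthly rate r = 0.07/12 ≈ 0.00583333, n = 120
PV = $900.00 × (1 − (1 + 0.07/12)^(−120)) / (0.07/12)
PV = $900.00 × 86.126354
PV = $77,513.72

PV = PMT × (1-(1+r)^(-n))/r = $77,513.72


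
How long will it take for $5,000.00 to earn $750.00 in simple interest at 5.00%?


Rearrange the simple interest formula for t:
I = P × r × t  ⇒  t = I / (P × r)
t = $750.00 / ($5,000.00 × 0.05)
t = 3

t = I/(P×r) = 3 years


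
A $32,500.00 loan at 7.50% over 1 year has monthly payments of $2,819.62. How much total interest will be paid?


Total paid over the life of the loan = PMT × n.
Total paid = $2,819.62 × 12 = $33,835.44
Total interest = total paid − principal = $33,835.44 − $32,500.00 = $1,335.44

Total interest = (PMT × n) - PV = $1,335.44


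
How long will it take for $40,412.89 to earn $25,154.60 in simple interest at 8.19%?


Rearrange the simple interest formula for t:
I = P × r × t  ⇒  t = I / (P × r)
t = $25,154.60 / ($40,412.89 × 0.0819)
t = 7.6

t = I/(P×r) = 7.6 years


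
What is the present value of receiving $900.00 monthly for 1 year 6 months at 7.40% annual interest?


Present value of an ordinary annuity: PV = PMT × (1 − (1 + r)^(−n)) / r
Monthly rate r = 0.074/12 ≈ 0.00616667, n = 18
PV = $900.00 × (1 − (1 + 0.074/12)^(−18)) / (0.074/12)
PV = $900.00 × 16.987485
PV = $15,288.74

PV = PMT × (1-(1+r)^(-n))/r = $15,288.74


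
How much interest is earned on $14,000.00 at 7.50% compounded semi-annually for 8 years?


Compound interest earned = final amount − principal.
A = P(1 + r/n)^(nt) = $14,000.00 × (1 + 0.075/2)^(2 × 8) = $25,231.19
Interest = A − P = $25,231.19 − $14,000.00 = $11,231.19

Interest = A - P = $11,231.19


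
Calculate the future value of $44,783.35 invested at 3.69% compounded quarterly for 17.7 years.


Compound interest formula: A = P(1 + r/n)^(nt)
A = $44,783.35 × (1 + 0.0369/4)^(4 × 17.7)
Growth factor: (1 + 0.0369/4)^70.8 = 1.915801
A = $44,783.35 × 1.915801
A = $85,795.99

A = P(1 + r/n)^(nt) = $85,795.99


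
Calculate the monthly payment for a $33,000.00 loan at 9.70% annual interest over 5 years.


Loan payment formula: PMT = PV × r / (1 − (1 + r)^(−n))
Monthly rate r = 0.097/12 ≈ 0.00808333, n = 60 months
Denominator: 1 − (1 + 0.097/12)^(−60) = 0.383101
PMT = $33,000.00 × (0.097/12) / 0.383101
PMT = $696.29 per month

PMT = PV × r / (1-(1+r)^(-n)) = $696.29/month


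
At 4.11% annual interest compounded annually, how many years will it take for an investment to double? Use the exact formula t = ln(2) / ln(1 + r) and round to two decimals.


Doubling condition: (1 + r)^t = 2
Take ln of both sides: t × ln(1 + r) = ln(2)
t = ln(2) / ln(1 + r)
t = 0.693147 / 0.040278
t = 17.21

t = ln(2) / ln(1 + r) = 17.21 years


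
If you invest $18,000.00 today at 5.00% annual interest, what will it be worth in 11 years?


Future value formula: FV = PV × (1 + r)^t
FV = $18,000.00 × (1 + 0.05)^11
FV = $18,000.00 × 1.7103394
FV = $30,786.11

FV = PV × (1 + r)^t = $30,786.11


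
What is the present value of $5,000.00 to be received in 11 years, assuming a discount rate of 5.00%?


Present value formula: PV = FV / (1 + r)^t
PV = $5,000.00 / (1 + 0.05)^11
PV = $5,000.00 / 1.710339
PV = $2,923.40

PV = FV / (1 + r)^t = $2,923.40


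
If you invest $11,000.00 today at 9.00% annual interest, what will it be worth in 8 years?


Future value formula: FV = PV × (1 + r)^t
FV = $11,000.00 × (1 + 0.09)^8
FV = $11,000.00 × 1.992563
FV = $21,918.19

FV = PV × (1 + r)^t = $21,918.19


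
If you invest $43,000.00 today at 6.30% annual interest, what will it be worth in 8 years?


Future value formula: FV = PV × (1 + r)^t
FV = $43,000.00 × (1 + 0.063)^8
FV = $43,000.00 × 1.6302947
FV = $70,102.67

FV = PV × (1 + r)^t = $70,102.67


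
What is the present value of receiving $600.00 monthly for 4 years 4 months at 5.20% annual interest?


Present value of an ordinary annuity: PV = PMT × (1 − (1 + r)^(−n)) / r
Monthly rate r = 0.052/12 ≈ 0.00433333, n = 52
PV = $600.00 × (1 − (1 + 0.052/12)^(−52)) / (0.052/12)
PV = $600.00 × 46.467972
PV = $27,880.78

PV = PMT × (1-(1+r)^(-n))/r = $27,880.78


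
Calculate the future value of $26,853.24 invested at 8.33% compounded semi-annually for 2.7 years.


Compound interest formula: A = P(1 + r/n)^(nt)
A = $26,853.24 × (1 + 0.0833/2)^(2 × 2.7)
Growth factor: (1 + 0.0833/2)^5.4 = 1.246516
A = $26,853.24 × 1.246516
A = $33,472.99

A = P(1 + r/n)^(nt) = $33,472.99


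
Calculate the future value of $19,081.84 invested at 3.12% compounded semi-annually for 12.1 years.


Compound interest formula: A = P(1 + r/n)^(nt)
A = $19,081.84 × (1 + 0.0312/2)^(2 × 12.1)
Growth factor: (1 + 0.0312/2)^24.2 = 1.454418
A = $19,081.84 × 1.454418
A = $27,752.97

A = P(1 + r/n)^(nt) = $27,752.97


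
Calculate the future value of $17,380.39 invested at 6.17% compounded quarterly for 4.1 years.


Compound interest formula: A = P(1 + r/n)^(nt)
A = $17,380.39 × (1 + 0.0617/4)^(4 × 4.1)
Growth factor: (1 + 0.0617/4)^16.4 = 1.285360
A = $17,380.39 × 1.285360
A = $22,340.06

A = P(1 + r/n)^(nt) = $22,340.06


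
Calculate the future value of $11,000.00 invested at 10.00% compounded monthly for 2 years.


Compound interest formula: A = P(1 + r/n)^(nt)
A = $11,000.00 × (1 + 0.1/12)^(12 × 2)
Growth factor: (1 + 0.1/12)^24 = 1.220391
A = $11,000.00 × 1.220391
A = $13,424.30

A = P(1 + r/n)^(nt) = $13,424.30


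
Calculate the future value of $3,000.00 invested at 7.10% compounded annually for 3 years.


Compound interest formula: A = P(1 + r/n)^(nt)
A = $3,000.00 × (1 + 0.071/1)^(1 × 3)
Growth factor: (1 + 0.071/1)^3 = 1.228481
A = $3,000.00 × 1.228481
A = $3,685.44

A = P(1 + r/n)^(nt) = $3,685.44


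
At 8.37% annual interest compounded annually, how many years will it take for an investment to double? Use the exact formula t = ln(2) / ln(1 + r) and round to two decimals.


Doubling condition: (1 + r)^t = 2
Take ln of both sides: t × ln(1 + r) = ln(2)
t = ln(2) / ln(1 + r)
t = 0.693147 / 0.080381
t = 8.62

t = ln(2) / ln(1 + r) = 8.62 years


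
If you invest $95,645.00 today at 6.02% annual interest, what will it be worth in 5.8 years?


Future value formula: FV = PV × (1 + r)^t
FV = $95,645.00 × (1 + 0.0602)^5.8
FV = $95,645.00 × 1.403619
FV = $134,249.14

FV = PV × (1 + r)^t = $134,249.14


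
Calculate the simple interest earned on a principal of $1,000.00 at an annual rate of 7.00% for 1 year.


Simple interest formula: I = P × r × t
I = $1,000.00 × 0.07 × 1
I = $70.00

I = P × r × t = $70.00


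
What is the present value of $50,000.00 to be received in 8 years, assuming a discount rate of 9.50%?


Present value formula: PV = FV / (1 + r)^t
PV = $50,000.00 / (1 + 0.095)^8
PV = $50,000.00 / 2.066869
PV = $24,191.18

PV = FV / (1 + r)^t = $24,191.18


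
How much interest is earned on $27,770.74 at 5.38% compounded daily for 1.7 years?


Compound interest earned = final amount − principal.
A = P(1 + r/n)^(nt) = $27,770.74 × (1 + 0.0538/365)^(365 × 1.7) = $30,430.22
Interest = A − P = $30,430.22 − $27,770.74 = $2,659.48

Interest = A - P = $2,659.48


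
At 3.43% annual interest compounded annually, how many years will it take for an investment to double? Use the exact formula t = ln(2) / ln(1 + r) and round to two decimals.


Doubling condition: (1 + r)^t = 2
Take ln of both sides: t × ln(1 + r) = ln(2)
t = ln(2) / ln(1 + r)
t = 0.693147 / 0.033725
t = 20.55

t = ln(2) / ln(1 + r) = 20.55 years


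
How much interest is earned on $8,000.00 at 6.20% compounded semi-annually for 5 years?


Compound interest earned = final amount − principal.
A = P(1 + r/n)^(nt) = $8,000.00 × (1 + 0.062/2)^(2 × 5) = $10,856.17
Interest = A − P = $10,856.17 − $8,000.00 = $2,856.17

Interest = A - P = $2,856.17


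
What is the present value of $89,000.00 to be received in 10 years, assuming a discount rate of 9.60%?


Present value formula: PV = FV / (1 + r)^t
PV = $89,000.00 / (1 + 0.096)^10
PV = $89,000.00 / 2.500953
PV = $35,586.43

PV = FV / (1 + r)^t = $35,586.43


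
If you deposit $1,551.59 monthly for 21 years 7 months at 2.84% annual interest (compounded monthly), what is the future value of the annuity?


Future value of an ordinary annuity: FV = PMT × ((1 + r)^n − 1) / r
Monthly rate r = 0.0284/12 ≈ 0.00236667, n = 259
FV = $1,551.59 × ((1 + 0.0284/12)^259 − 1) / (0.0284/12)
FV = $1,551.59 × 356.857662
FV = $553,696.78

FV = PMT × ((1+r)^n - 1)/r = $553,696.78


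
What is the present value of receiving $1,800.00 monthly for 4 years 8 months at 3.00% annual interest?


Present value of an ordinary annuity: PV = PMT × (1 − (1 + r)^(−n)) / r
Monthly rate r = 0.03/12 = 0.0025, n = 56
PV = $1,800.00 × (1 − (1 + 0.03/12)^(−56)) / (0.03/12)
PV = $1,800.00 × 52.195947
PV = $93,952.70

PV = PMT × (1-(1+r)^(-n))/r = $93,952.70
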